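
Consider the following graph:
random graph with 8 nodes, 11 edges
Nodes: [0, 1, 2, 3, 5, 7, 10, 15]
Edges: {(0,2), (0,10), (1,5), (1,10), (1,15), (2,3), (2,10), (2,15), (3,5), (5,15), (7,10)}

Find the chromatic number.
Clique number ω(G) = 3 (lower bound: χ ≥ ω).
The clique on [1, 5, 15] has size 3, forcing χ ≥ 3, and the coloring below uses 3 colors, so χ(G) = 3.
A valid 3-coloring: color 1: [2, 5, 7]; color 2: [3, 10, 15]; color 3: [0, 1].

χ(G) = 3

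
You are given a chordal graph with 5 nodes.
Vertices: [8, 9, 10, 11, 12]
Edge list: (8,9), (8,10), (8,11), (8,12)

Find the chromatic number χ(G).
χ(G) = 2

Clique number ω(G) = 2 (lower bound: χ ≥ ω).
The graph is bipartite (no odd cycle), so 2 colors suffice: χ(G) = 2.
A valid 2-coloring: color 1: [8]; color 2: [9, 10, 11, 12].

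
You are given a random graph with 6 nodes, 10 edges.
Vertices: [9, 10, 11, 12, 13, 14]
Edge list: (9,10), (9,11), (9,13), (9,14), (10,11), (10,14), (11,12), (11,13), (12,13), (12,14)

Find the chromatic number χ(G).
Clique number ω(G) = 3 (lower bound: χ ≥ ω).
The clique on [9, 10, 11] has size 3, forcing χ ≥ 3, and the coloring below uses 3 colors, so χ(G) = 3.
A valid 3-coloring: color 1: [9, 12]; color 2: [11, 14]; color 3: [10, 13].

χ(G) = 3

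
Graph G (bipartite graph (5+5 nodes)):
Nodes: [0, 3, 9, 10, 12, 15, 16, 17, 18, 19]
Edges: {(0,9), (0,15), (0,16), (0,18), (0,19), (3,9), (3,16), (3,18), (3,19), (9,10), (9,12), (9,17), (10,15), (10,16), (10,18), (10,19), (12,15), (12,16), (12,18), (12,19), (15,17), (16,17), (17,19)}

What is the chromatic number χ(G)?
χ(G) = 2

Clique number ω(G) = 2 (lower bound: χ ≥ ω).
The graph is bipartite (no odd cycle), so 2 colors suffice: χ(G) = 2.
A valid 2-coloring: color 1: [9, 15, 16, 18, 19]; color 2: [0, 3, 10, 12, 17].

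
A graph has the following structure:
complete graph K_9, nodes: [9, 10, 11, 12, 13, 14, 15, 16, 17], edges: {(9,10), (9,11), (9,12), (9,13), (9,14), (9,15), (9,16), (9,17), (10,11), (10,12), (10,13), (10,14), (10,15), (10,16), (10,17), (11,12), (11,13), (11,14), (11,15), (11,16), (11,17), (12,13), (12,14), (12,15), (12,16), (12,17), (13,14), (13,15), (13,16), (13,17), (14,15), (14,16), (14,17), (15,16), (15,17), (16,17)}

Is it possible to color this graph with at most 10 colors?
Yes, G is 10-colorable

A valid 10-coloring: color 1: [13]; color 2: [11]; color 3: [10]; color 4: [12]; color 5: [16]; color 6: [9]; color 7: [17]; color 8: [15]; color 9: [14].
(χ(G) = 9 ≤ 10.)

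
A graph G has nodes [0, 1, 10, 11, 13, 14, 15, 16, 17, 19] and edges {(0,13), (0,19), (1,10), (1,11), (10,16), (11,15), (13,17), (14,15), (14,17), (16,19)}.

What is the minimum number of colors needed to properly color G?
Clique number ω(G) = 2 (lower bound: χ ≥ ω).
The graph is bipartite (no odd cycle), so 2 colors suffice: χ(G) = 2.
A valid 2-coloring: color 1: [0, 1, 15, 16, 17]; color 2: [10, 11, 13, 14, 19].

χ(G) = 2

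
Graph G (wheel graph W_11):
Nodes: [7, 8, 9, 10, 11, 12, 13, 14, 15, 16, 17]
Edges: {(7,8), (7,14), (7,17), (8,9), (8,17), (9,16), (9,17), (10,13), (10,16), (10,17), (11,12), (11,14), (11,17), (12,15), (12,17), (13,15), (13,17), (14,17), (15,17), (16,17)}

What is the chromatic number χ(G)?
χ(G) = 3

Clique number ω(G) = 3 (lower bound: χ ≥ ω).
The clique on [7, 8, 17] has size 3, forcing χ ≥ 3, and the coloring below uses 3 colors, so χ(G) = 3.
A valid 3-coloring: color 1: [17]; color 2: [8, 12, 13, 14, 16]; color 3: [7, 9, 10, 11, 15].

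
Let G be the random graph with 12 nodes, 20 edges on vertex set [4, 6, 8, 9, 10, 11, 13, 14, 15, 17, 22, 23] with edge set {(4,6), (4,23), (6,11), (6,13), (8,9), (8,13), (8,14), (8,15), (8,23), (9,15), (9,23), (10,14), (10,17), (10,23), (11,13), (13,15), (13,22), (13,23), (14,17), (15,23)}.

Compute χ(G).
Clique number ω(G) = 4 (lower bound: χ ≥ ω).
The clique on [8, 9, 15, 23] has size 4, forcing χ ≥ 4, and the coloring below uses 4 colors, so χ(G) = 4.
A valid 4-coloring: color 1: [4, 9, 13, 14]; color 2: [6, 17, 22, 23]; color 3: [8, 10, 11]; color 4: [15].

χ(G) = 4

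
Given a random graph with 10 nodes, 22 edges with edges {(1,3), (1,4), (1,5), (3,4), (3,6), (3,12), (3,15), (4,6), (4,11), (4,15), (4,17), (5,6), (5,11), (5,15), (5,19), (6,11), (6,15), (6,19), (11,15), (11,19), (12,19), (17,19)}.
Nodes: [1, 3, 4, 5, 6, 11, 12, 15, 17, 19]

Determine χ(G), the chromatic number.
Clique number ω(G) = 4 (lower bound: χ ≥ ω).
The clique on [5, 6, 11, 19] has size 4, forcing χ ≥ 4, and the coloring below uses 4 colors, so χ(G) = 4.
A valid 4-coloring: color 1: [4, 5, 12]; color 2: [1, 6, 17]; color 3: [3, 11]; color 4: [15, 19].

χ(G) = 4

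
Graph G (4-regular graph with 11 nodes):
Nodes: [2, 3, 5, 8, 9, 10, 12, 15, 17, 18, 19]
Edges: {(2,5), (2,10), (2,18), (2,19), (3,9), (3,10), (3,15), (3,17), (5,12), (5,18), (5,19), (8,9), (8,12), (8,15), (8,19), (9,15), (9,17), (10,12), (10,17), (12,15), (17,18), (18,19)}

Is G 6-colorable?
A valid 6-coloring: color 1: [5, 15, 17]; color 2: [9, 10, 19]; color 3: [3, 12, 18]; color 4: [2, 8].
(χ(G) = 4 ≤ 6.)

Yes, G is 6-colorable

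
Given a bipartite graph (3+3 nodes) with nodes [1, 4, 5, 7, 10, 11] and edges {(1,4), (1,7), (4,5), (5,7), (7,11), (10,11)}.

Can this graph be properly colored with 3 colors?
Yes, G is 3-colorable

A valid 3-coloring: color 1: [4, 7, 10]; color 2: [1, 5, 11].
(χ(G) = 2 ≤ 3.)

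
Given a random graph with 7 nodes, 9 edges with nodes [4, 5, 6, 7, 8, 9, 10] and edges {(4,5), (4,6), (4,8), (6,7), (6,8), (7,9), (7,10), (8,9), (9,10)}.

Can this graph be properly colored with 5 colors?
Yes, G is 5-colorable

A valid 5-coloring: color 1: [5, 6, 9]; color 2: [8, 10]; color 3: [4, 7].
(χ(G) = 3 ≤ 5.)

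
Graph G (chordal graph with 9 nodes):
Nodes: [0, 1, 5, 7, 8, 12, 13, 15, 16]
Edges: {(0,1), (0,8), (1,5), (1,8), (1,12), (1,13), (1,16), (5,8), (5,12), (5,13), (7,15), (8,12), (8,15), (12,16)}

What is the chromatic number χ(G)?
χ(G) = 4

Clique number ω(G) = 4 (lower bound: χ ≥ ω).
The clique on [1, 5, 8, 12] has size 4, forcing χ ≥ 4, and the coloring below uses 4 colors, so χ(G) = 4.
A valid 4-coloring: color 1: [1, 15]; color 2: [7, 8, 13, 16]; color 3: [0, 5]; color 4: [12].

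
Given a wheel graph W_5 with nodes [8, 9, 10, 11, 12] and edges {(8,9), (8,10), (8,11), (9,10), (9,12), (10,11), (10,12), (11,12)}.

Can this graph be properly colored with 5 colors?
A valid 5-coloring: color 1: [10]; color 2: [9, 11]; color 3: [8, 12].
(χ(G) = 3 ≤ 5.)

Yes, G is 5-colorable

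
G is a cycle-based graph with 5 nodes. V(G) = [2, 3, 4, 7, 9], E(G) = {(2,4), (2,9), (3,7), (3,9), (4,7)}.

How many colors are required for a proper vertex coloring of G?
Clique number ω(G) = 2 (lower bound: χ ≥ ω).
Odd cycle [7, 3, 9, 2, 4] needs 3 colors (χ ≥ 3).
The coloring below uses 3 colors, so χ(G) = 3.
A valid 3-coloring: color 1: [2, 7]; color 2: [3, 4]; color 3: [9].

χ(G) = 3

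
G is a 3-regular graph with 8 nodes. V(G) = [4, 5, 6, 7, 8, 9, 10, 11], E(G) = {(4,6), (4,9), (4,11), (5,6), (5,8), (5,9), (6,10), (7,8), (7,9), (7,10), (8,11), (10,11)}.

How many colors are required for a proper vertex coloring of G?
Clique number ω(G) = 2 (lower bound: χ ≥ ω).
Odd cycle [11, 8, 7, 9, 4] needs 3 colors (χ ≥ 3).
The coloring below uses 3 colors, so χ(G) = 3.
A valid 3-coloring: color 1: [6, 9, 11]; color 2: [4, 5, 7]; color 3: [8, 10].

χ(G) = 3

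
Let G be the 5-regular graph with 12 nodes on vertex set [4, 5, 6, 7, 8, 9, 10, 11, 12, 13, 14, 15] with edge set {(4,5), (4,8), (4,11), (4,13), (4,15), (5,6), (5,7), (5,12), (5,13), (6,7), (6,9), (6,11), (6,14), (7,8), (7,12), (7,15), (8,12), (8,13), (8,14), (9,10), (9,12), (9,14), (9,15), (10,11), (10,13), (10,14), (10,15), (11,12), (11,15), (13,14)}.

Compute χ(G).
Clique number ω(G) = 3 (lower bound: χ ≥ ω).
Suppose a proper 3-coloring c exists. The clique [4, 5, 13] takes 3 distinct colors; by symmetry let c(4) = 1, c(5) = 2, c(13) = 3.
- Vertex 8: neighbors [4, 13] already have colors [1, 3] ⇒ c(8) = 2.
- Vertex 14: neighbors [8, 13] already have colors [2, 3] ⇒ c(14) = 1.
- Vertex 6: neighbors [14, 5] already have colors [1, 2] ⇒ c(6) = 3.
- Vertex 9: neighbors [14, 6] already have colors [1, 3] ⇒ c(9) = 2.
- Vertex 10: neighbors [14, 9, 13] already have colors [1, 2, 3] — all 3 colors blocked. Contradiction.
The forced assignments end in a contradiction, so G has no proper 3-coloring (χ ≥ 4).
The coloring below uses 4 colors, so χ(G) = 4.
A valid 4-coloring: color 1: [4, 7, 10]; color 2: [5, 8, 9, 11]; color 3: [12, 14, 15]; color 4: [6, 13].

χ(G) = 4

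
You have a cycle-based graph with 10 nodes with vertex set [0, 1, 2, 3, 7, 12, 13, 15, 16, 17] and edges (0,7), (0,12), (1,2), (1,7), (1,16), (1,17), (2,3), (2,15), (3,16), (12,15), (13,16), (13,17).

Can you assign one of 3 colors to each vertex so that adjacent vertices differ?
A valid 3-coloring: color 1: [0, 1, 3, 13, 15]; color 2: [2, 7, 12, 16, 17].
(χ(G) = 2 ≤ 3.)

Yes, G is 3-colorable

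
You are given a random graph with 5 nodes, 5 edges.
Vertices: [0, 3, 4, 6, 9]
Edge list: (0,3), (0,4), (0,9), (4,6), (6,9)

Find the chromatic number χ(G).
Clique number ω(G) = 2 (lower bound: χ ≥ ω).
The graph is bipartite (no odd cycle), so 2 colors suffice: χ(G) = 2.
A valid 2-coloring: color 1: [0, 6]; color 2: [3, 4, 9].

χ(G) = 2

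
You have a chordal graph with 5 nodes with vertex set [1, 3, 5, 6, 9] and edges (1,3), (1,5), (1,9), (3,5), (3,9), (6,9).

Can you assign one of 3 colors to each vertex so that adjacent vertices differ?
Yes, G is 3-colorable

A valid 3-coloring: color 1: [1, 6]; color 2: [3]; color 3: [5, 9].
(χ(G) = 3 ≤ 3.)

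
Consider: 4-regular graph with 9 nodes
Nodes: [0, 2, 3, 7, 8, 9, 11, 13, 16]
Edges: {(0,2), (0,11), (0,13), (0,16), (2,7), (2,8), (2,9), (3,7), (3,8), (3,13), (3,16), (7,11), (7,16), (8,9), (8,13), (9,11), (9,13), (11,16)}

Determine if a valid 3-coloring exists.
Suppose a proper 3-coloring c exists. The clique [0, 11, 16] takes 3 distinct colors; by symmetry let c(0) = 1, c(11) = 2, c(16) = 3.
- Vertex 7: neighbors [11, 16] already have colors [2, 3] ⇒ c(7) = 1.
- Vertex 3: neighbors [7, 16] already have colors [1, 3] ⇒ c(3) = 2.
- Vertex 13: neighbors [0, 3] already have colors [1, 2] ⇒ c(13) = 3.
- Vertex 8: neighbors [3, 13] already have colors [2, 3] ⇒ c(8) = 1.
- Vertex 9: neighbors [8, 11, 13] already have colors [1, 2, 3] — all 3 colors blocked. Contradiction.
The forced assignments end in a contradiction, so G has no proper 3-coloring (χ ≥ 4).

No, G is not 3-colorable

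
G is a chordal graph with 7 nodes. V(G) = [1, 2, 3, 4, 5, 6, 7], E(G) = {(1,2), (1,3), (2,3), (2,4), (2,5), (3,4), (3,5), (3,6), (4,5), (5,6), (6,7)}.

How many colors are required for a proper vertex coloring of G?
χ(G) = 4

Clique number ω(G) = 4 (lower bound: χ ≥ ω).
The clique on [2, 3, 4, 5] has size 4, forcing χ ≥ 4, and the coloring below uses 4 colors, so χ(G) = 4.
A valid 4-coloring: color 1: [3, 7]; color 2: [1, 5]; color 3: [2, 6]; color 4: [4].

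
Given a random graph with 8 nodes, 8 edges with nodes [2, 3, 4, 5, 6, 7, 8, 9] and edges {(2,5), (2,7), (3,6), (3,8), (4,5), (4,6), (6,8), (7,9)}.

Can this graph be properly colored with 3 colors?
Yes, G is 3-colorable

A valid 3-coloring: color 1: [5, 6, 7]; color 2: [2, 4, 8, 9]; color 3: [3].
(χ(G) = 3 ≤ 3.)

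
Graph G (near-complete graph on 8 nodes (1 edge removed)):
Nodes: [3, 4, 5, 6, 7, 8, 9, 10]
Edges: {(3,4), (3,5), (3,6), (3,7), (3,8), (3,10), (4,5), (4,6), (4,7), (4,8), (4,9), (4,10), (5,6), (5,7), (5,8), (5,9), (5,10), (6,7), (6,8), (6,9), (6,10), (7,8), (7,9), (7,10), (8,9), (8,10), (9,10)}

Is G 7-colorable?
A valid 7-coloring: color 1: [4]; color 2: [7]; color 3: [6]; color 4: [10]; color 5: [8]; color 6: [5]; color 7: [3, 9].
(χ(G) = 7 ≤ 7.)

Yes, G is 7-colorable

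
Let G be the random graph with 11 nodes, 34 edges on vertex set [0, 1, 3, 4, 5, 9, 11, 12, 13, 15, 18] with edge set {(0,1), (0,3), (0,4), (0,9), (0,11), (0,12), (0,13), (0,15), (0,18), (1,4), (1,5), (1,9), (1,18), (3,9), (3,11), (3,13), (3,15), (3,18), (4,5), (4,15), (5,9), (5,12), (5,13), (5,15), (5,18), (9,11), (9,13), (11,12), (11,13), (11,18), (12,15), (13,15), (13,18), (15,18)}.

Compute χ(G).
Clique number ω(G) = 5 (lower bound: χ ≥ ω).
The clique on [0, 3, 9, 11, 13] has size 5, forcing χ ≥ 5, and the coloring below uses 5 colors, so χ(G) = 5.
A valid 5-coloring: color 1: [0, 5]; color 2: [4, 9, 12, 18]; color 3: [1, 13]; color 4: [11, 15]; color 5: [3].

χ(G) = 5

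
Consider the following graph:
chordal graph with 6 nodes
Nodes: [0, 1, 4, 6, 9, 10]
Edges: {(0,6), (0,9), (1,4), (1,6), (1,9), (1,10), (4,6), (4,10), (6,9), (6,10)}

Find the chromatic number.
Clique number ω(G) = 4 (lower bound: χ ≥ ω).
The clique on [1, 4, 6, 10] has size 4, forcing χ ≥ 4, and the coloring below uses 4 colors, so χ(G) = 4.
A valid 4-coloring: color 1: [6]; color 2: [0, 1]; color 3: [4, 9]; color 4: [10].

χ(G) = 4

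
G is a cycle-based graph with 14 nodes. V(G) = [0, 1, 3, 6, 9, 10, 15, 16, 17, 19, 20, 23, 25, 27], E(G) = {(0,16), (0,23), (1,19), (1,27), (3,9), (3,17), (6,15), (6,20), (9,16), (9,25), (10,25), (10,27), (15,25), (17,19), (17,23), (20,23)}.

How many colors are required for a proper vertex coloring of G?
Clique number ω(G) = 2 (lower bound: χ ≥ ω).
The graph is bipartite (no odd cycle), so 2 colors suffice: χ(G) = 2.
A valid 2-coloring: color 1: [0, 1, 9, 10, 15, 17, 20]; color 2: [3, 6, 16, 19, 23, 25, 27].

χ(G) = 2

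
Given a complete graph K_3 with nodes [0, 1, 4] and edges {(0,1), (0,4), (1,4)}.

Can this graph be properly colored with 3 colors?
A valid 3-coloring: color 1: [4]; color 2: [1]; color 3: [0].
(χ(G) = 3 ≤ 3.)

Yes, G is 3-colorable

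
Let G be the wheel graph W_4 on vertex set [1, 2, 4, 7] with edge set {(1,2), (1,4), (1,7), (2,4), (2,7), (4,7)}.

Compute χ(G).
Clique number ω(G) = 4 (lower bound: χ ≥ ω).
The clique on [1, 2, 4, 7] has size 4, forcing χ ≥ 4, and the coloring below uses 4 colors, so χ(G) = 4.
A valid 4-coloring: color 1: [4]; color 2: [2]; color 3: [1]; color 4: [7].

χ(G) = 4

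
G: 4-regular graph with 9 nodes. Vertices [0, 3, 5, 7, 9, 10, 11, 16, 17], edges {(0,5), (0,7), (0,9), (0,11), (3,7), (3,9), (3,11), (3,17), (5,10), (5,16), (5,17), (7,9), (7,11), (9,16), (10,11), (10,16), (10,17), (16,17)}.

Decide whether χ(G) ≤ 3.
The clique on vertices [5, 10, 16, 17] has size 4 > 3, so it alone needs 4 colors.

No, G is not 3-colorable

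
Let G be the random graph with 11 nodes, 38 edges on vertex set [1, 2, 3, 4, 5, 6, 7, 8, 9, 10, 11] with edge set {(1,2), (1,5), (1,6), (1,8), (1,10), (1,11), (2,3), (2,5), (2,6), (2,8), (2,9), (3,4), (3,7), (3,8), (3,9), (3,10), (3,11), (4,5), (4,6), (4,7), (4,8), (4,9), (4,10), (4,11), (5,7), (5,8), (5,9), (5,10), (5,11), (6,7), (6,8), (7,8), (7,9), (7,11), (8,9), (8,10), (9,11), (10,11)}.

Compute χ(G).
Clique number ω(G) = 5 (lower bound: χ ≥ ω).
The clique on [3, 4, 7, 8, 9] has size 5, forcing χ ≥ 5, and the coloring below uses 5 colors, so χ(G) = 5.
A valid 5-coloring: color 1: [8, 11]; color 2: [3, 5, 6]; color 3: [1, 4]; color 4: [2, 7, 10]; color 5: [9].

χ(G) = 5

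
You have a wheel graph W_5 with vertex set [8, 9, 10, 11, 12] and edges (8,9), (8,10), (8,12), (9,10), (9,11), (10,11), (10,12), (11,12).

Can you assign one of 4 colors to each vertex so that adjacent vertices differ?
Yes, G is 4-colorable

A valid 4-coloring: color 1: [10]; color 2: [9, 12]; color 3: [8, 11].
(χ(G) = 3 ≤ 4.)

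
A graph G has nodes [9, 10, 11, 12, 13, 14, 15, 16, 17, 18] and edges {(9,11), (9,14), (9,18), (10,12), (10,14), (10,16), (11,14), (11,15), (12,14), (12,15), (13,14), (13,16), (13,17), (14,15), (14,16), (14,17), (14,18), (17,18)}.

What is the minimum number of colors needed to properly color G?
χ(G) = 4

Clique number ω(G) = 3 (lower bound: χ ≥ ω).
Odd cycle [10, 16, 13, 17, 18, 9, 11, 15, 12] needs 3 colors (χ ≥ 3).
Vertex 14 is adjacent to every vertex of [9, 10, 11, 12, 13, 15, 16, 17, 18], which already need 3 colors among themselves, so 14 needs a new color (χ ≥ 4).
The coloring below uses 4 colors, so χ(G) = 4.
A valid 4-coloring: color 1: [14]; color 2: [10, 13, 15, 18]; color 3: [9, 12, 16, 17]; color 4: [11].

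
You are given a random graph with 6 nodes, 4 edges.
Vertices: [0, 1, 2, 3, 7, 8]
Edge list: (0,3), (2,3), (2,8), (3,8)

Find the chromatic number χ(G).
Clique number ω(G) = 3 (lower bound: χ ≥ ω).
The clique on [2, 3, 8] has size 3, forcing χ ≥ 3, and the coloring below uses 3 colors, so χ(G) = 3.
A valid 3-coloring: color 1: [1, 3, 7]; color 2: [0, 8]; color 3: [2].

χ(G) = 3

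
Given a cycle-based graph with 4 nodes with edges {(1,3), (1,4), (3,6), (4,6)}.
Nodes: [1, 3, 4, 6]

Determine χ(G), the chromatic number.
χ(G) = 2

Clique number ω(G) = 2 (lower bound: χ ≥ ω).
The graph is bipartite (no odd cycle), so 2 colors suffice: χ(G) = 2.
A valid 2-coloring: color 1: [3, 4]; color 2: [1, 6].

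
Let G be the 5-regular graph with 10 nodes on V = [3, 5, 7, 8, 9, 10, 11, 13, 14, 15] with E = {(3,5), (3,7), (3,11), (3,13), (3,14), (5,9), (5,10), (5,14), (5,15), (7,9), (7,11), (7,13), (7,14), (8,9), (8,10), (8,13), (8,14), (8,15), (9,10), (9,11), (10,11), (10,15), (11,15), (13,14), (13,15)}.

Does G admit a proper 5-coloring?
A valid 5-coloring: color 1: [7, 10]; color 2: [5, 8, 11]; color 3: [9, 13]; color 4: [14, 15]; color 5: [3].
(χ(G) = 4 ≤ 5.)

Yes, G is 5-colorable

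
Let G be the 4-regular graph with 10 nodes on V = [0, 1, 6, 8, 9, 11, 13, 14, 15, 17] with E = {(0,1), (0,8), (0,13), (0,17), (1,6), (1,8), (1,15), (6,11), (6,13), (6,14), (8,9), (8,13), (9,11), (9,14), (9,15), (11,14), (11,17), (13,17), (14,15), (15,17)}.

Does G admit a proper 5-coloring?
A valid 5-coloring: color 1: [8, 11, 15]; color 2: [6, 9, 17]; color 3: [1, 13, 14]; color 4: [0].
(χ(G) = 4 ≤ 5.)

Yes, G is 5-colorable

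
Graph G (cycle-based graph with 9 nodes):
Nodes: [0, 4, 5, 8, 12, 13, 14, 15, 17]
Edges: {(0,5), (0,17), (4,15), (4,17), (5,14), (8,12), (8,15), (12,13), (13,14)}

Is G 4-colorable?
Yes, G is 4-colorable

A valid 4-coloring: color 1: [12, 14, 15, 17]; color 2: [4, 5, 8, 13]; color 3: [0].
(χ(G) = 3 ≤ 4.)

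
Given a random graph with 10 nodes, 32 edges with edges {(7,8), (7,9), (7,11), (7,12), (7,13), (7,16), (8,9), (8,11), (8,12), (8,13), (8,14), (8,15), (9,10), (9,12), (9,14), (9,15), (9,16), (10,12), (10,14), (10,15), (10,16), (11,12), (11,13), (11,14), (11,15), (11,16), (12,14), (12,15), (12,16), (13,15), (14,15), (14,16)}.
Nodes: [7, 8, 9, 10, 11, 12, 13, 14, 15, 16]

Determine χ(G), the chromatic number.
Clique number ω(G) = 5 (lower bound: χ ≥ ω).
The clique on [8, 9, 12, 14, 15] has size 5, forcing χ ≥ 5, and the coloring below uses 5 colors, so χ(G) = 5.
A valid 5-coloring: color 1: [12, 13]; color 2: [9, 11]; color 3: [8, 10]; color 4: [15, 16]; color 5: [7, 14].

χ(G) = 5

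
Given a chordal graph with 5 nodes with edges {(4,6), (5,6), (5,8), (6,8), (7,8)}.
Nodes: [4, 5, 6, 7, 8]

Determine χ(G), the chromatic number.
Clique number ω(G) = 3 (lower bound: χ ≥ ω).
The clique on [5, 6, 8] has size 3, forcing χ ≥ 3, and the coloring below uses 3 colors, so χ(G) = 3.
A valid 3-coloring: color 1: [6, 7]; color 2: [4, 8]; color 3: [5].

χ(G) = 3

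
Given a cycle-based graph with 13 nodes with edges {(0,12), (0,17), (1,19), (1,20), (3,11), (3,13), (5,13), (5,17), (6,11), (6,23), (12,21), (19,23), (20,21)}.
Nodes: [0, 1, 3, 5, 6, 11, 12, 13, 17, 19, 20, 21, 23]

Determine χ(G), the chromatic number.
Clique number ω(G) = 2 (lower bound: χ ≥ ω).
Odd cycle [20, 1, 19, 23, 6, 11, 3, 13, 5, 17, 0, 12, 21] needs 3 colors (χ ≥ 3).
The coloring below uses 3 colors, so χ(G) = 3.
A valid 3-coloring: color 1: [3, 5, 6, 12, 19, 20]; color 2: [1, 11, 13, 17, 21, 23]; color 3: [0].

χ(G) = 3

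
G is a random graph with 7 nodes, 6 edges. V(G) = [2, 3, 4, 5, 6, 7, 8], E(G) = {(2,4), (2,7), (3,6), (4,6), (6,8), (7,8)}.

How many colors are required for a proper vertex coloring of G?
Clique number ω(G) = 2 (lower bound: χ ≥ ω).
Odd cycle [6, 8, 7, 2, 4] needs 3 colors (χ ≥ 3).
The coloring below uses 3 colors, so χ(G) = 3.
A valid 3-coloring: color 1: [2, 5, 6]; color 2: [3, 4, 8]; color 3: [7].

χ(G) = 3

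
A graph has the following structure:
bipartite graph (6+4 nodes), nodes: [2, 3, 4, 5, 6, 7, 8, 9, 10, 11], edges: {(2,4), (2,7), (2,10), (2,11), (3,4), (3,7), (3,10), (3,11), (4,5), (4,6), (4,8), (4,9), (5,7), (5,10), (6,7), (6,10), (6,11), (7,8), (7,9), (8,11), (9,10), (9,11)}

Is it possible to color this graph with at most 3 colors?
A valid 3-coloring: color 1: [4, 7, 10, 11]; color 2: [2, 3, 5, 6, 8, 9].
(χ(G) = 2 ≤ 3.)

Yes, G is 3-colorable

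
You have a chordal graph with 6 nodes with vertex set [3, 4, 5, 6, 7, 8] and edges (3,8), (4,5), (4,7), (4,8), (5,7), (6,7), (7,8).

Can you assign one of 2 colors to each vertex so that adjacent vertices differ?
The clique on vertices [4, 7, 8] has size 3 > 2, so it alone needs 3 colors.

No, G is not 2-colorable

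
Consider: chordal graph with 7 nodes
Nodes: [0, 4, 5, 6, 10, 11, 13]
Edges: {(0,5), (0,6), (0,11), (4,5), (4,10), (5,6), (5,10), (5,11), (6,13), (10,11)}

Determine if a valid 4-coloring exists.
Yes, G is 4-colorable

A valid 4-coloring: color 1: [5, 13]; color 2: [4, 6, 11]; color 3: [0, 10].
(χ(G) = 3 ≤ 4.)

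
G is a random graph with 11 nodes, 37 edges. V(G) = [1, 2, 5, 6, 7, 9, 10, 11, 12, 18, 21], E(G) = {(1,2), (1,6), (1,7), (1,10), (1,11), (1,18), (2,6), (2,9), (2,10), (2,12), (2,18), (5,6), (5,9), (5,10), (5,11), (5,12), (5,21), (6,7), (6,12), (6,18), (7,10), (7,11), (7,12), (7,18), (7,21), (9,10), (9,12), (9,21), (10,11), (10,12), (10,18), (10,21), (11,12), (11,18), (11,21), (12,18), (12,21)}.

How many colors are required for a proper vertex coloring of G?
Clique number ω(G) = 5 (lower bound: χ ≥ ω).
The clique on [1, 7, 10, 11, 18] has size 5, forcing χ ≥ 5, and the coloring below uses 5 colors, so χ(G) = 5.
A valid 5-coloring: color 1: [1, 12]; color 2: [6, 10]; color 3: [18, 21]; color 4: [9, 11]; color 5: [2, 5, 7].

χ(G) = 5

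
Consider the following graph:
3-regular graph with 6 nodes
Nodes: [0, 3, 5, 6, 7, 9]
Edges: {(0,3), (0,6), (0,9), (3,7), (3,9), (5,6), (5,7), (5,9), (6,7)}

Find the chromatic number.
Clique number ω(G) = 3 (lower bound: χ ≥ ω).
The clique on [0, 3, 9] has size 3, forcing χ ≥ 3, and the coloring below uses 3 colors, so χ(G) = 3.
A valid 3-coloring: color 1: [6, 9]; color 2: [0, 7]; color 3: [3, 5].

χ(G) = 3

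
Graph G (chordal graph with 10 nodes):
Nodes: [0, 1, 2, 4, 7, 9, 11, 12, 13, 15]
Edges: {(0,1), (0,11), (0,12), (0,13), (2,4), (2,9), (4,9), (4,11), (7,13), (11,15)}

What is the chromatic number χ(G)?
χ(G) = 3

Clique number ω(G) = 3 (lower bound: χ ≥ ω).
The clique on [2, 4, 9] has size 3, forcing χ ≥ 3, and the coloring below uses 3 colors, so χ(G) = 3.
A valid 3-coloring: color 1: [0, 4, 7, 15]; color 2: [1, 9, 11, 12, 13]; color 3: [2].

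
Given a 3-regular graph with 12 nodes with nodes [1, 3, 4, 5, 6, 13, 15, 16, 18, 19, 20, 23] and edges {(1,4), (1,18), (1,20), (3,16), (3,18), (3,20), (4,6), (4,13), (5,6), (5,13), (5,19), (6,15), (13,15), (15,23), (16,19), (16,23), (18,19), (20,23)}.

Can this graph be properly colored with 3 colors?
A valid 3-coloring: color 1: [4, 5, 15, 16, 18, 20]; color 2: [1, 3, 6, 13, 19, 23].
(χ(G) = 2 ≤ 3.)

Yes, G is 3-colorable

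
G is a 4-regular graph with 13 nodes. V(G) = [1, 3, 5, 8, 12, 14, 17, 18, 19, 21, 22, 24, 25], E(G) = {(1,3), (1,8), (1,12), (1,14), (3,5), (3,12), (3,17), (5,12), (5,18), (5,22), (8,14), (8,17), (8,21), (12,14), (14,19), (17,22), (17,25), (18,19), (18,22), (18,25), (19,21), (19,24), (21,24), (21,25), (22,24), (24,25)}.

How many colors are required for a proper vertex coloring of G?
Clique number ω(G) = 3 (lower bound: χ ≥ ω).
The clique on [1, 8, 14] has size 3, forcing χ ≥ 3, and the coloring below uses 3 colors, so χ(G) = 3.
A valid 3-coloring: color 1: [8, 12, 19, 22, 25]; color 2: [1, 5, 17, 21]; color 3: [3, 14, 18, 24].

χ(G) = 3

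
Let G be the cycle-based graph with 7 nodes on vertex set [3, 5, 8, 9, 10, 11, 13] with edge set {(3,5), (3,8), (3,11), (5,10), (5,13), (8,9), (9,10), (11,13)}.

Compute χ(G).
Clique number ω(G) = 2 (lower bound: χ ≥ ω).
Odd cycle [5, 10, 9, 8, 3] needs 3 colors (χ ≥ 3).
The coloring below uses 3 colors, so χ(G) = 3.
A valid 3-coloring: color 1: [3, 10, 13]; color 2: [5, 8, 11]; color 3: [9].

χ(G) = 3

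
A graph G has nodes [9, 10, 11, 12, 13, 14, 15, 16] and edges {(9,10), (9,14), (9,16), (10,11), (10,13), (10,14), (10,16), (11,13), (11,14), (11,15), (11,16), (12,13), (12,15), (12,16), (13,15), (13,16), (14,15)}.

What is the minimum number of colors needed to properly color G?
χ(G) = 4

Clique number ω(G) = 4 (lower bound: χ ≥ ω).
The clique on [10, 11, 13, 16] has size 4, forcing χ ≥ 4, and the coloring below uses 4 colors, so χ(G) = 4.
A valid 4-coloring: color 1: [9, 11, 12]; color 2: [14, 16]; color 3: [10, 15]; color 4: [13].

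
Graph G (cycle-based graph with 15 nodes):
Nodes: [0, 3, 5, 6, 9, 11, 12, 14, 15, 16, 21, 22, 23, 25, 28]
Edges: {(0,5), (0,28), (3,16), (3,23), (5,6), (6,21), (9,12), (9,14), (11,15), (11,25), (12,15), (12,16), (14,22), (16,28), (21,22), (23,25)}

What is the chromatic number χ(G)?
χ(G) = 3

Clique number ω(G) = 2 (lower bound: χ ≥ ω).
Odd cycle [3, 23, 25, 11, 15, 12, 16] needs 3 colors (χ ≥ 3).
The coloring below uses 3 colors, so χ(G) = 3.
A valid 3-coloring: color 1: [0, 6, 9, 11, 16, 22, 23]; color 2: [3, 5, 12, 14, 21, 25, 28]; color 3: [15].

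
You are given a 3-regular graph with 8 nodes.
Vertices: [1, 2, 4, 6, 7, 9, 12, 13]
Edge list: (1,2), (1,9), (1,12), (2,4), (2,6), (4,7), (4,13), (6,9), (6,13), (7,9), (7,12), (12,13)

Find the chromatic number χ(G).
χ(G) = 3

Clique number ω(G) = 2 (lower bound: χ ≥ ω).
Odd cycle [7, 12, 13, 6, 9] needs 3 colors (χ ≥ 3).
The coloring below uses 3 colors, so χ(G) = 3.
A valid 3-coloring: color 1: [1, 6, 7]; color 2: [2, 9, 13]; color 3: [4, 12].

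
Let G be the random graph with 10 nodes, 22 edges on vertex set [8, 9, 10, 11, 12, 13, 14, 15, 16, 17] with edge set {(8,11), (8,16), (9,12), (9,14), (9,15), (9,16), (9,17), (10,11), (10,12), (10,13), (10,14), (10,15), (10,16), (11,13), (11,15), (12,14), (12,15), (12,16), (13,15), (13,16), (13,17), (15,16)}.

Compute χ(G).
χ(G) = 4

Clique number ω(G) = 4 (lower bound: χ ≥ ω).
The clique on [9, 12, 15, 16] has size 4, forcing χ ≥ 4, and the coloring below uses 4 colors, so χ(G) = 4.
A valid 4-coloring: color 1: [8, 14, 15, 17]; color 2: [11, 16]; color 3: [9, 10]; color 4: [12, 13].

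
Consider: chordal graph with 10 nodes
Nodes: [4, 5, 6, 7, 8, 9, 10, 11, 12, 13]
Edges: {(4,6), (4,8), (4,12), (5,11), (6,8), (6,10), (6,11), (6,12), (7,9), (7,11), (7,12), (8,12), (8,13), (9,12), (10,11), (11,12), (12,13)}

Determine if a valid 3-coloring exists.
No, G is not 3-colorable

The clique on vertices [4, 6, 8, 12] has size 4 > 3, so it alone needs 4 colors.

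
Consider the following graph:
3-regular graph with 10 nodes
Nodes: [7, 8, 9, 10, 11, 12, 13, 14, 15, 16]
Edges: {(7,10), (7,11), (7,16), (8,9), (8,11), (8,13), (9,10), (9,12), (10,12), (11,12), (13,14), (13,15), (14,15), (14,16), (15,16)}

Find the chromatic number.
Clique number ω(G) = 3 (lower bound: χ ≥ ω).
The clique on [9, 10, 12] has size 3, forcing χ ≥ 3, and the coloring below uses 3 colors, so χ(G) = 3.
A valid 3-coloring: color 1: [7, 8, 12, 15]; color 2: [9, 11, 14]; color 3: [10, 13, 16].

χ(G) = 3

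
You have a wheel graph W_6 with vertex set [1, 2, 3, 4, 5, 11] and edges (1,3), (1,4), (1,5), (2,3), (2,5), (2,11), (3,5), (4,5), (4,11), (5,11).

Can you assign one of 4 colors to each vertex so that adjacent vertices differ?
Yes, G is 4-colorable

A valid 4-coloring: color 1: [5]; color 2: [1, 11]; color 3: [2, 4]; color 4: [3].
(χ(G) = 4 ≤ 4.)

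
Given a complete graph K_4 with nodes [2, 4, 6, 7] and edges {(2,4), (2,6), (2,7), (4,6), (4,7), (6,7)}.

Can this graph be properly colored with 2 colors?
The clique on vertices [2, 4, 6, 7] has size 4 > 2, so it alone needs 4 colors.

No, G is not 2-colorable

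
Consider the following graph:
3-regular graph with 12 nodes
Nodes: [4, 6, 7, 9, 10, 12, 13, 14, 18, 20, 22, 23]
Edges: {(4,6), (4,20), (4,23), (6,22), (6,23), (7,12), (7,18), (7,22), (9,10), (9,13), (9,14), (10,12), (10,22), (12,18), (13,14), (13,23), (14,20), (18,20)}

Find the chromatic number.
χ(G) = 3

Clique number ω(G) = 3 (lower bound: χ ≥ ω).
The clique on [4, 6, 23] has size 3, forcing χ ≥ 3, and the coloring below uses 3 colors, so χ(G) = 3.
A valid 3-coloring: color 1: [9, 12, 20, 22, 23]; color 2: [6, 7, 10, 13]; color 3: [4, 14, 18].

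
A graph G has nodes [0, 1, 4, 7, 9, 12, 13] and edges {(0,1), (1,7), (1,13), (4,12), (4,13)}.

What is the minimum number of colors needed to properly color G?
χ(G) = 2

Clique number ω(G) = 2 (lower bound: χ ≥ ω).
The graph is bipartite (no odd cycle), so 2 colors suffice: χ(G) = 2.
A valid 2-coloring: color 1: [1, 4, 9]; color 2: [0, 7, 12, 13].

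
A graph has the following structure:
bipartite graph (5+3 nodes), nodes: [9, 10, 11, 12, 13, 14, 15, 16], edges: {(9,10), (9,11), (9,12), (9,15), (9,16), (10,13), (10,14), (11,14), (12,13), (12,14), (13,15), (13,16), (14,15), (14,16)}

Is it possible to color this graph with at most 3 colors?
Yes, G is 3-colorable

A valid 3-coloring: color 1: [9, 13, 14]; color 2: [10, 11, 12, 15, 16].
(χ(G) = 2 ≤ 3.)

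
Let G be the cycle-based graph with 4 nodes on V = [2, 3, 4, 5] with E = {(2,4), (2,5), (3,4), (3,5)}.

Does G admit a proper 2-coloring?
A valid 2-coloring: color 1: [4, 5]; color 2: [2, 3].
(χ(G) = 2 ≤ 2.)

Yes, G is 2-colorable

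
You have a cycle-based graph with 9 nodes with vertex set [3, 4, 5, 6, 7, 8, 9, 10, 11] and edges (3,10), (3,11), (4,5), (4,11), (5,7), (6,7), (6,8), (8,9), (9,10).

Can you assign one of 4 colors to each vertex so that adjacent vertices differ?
Yes, G is 4-colorable

A valid 4-coloring: color 1: [3, 4, 6, 9]; color 2: [7, 8, 10, 11]; color 3: [5].
(χ(G) = 3 ≤ 4.)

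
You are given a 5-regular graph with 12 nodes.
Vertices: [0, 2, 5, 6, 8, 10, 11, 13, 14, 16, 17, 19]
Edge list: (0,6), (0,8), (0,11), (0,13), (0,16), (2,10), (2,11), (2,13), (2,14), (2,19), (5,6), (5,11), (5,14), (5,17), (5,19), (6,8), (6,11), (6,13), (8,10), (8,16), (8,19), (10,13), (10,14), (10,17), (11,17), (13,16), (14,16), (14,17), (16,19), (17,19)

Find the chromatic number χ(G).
χ(G) = 4

Clique number ω(G) = 3 (lower bound: χ ≥ ω).
Suppose a proper 3-coloring c exists. The clique [0, 6, 8] takes 3 distinct colors; by symmetry let c(0) = 1, c(6) = 2, c(8) = 3.
- Vertex 11: neighbors [0, 6] already have colors [1, 2] ⇒ c(11) = 3.
- Vertex 5: neighbors [6, 11] already have colors [2, 3] ⇒ c(5) = 1.
- Vertex 13: neighbors [0, 6] already have colors [1, 2] ⇒ c(13) = 3.
- Vertex 17: neighbors [5, 11] already have colors [1, 3] ⇒ c(17) = 2.
- Vertex 19: neighbors [5, 17, 8] already have colors [1, 2, 3] — all 3 colors blocked. Contradiction.
The forced assignments end in a contradiction, so G has no proper 3-coloring (χ ≥ 4).
The coloring below uses 4 colors, so χ(G) = 4.
A valid 4-coloring: color 1: [0, 5, 10]; color 2: [8, 11, 13, 14]; color 3: [2, 6, 16, 17]; color 4: [19].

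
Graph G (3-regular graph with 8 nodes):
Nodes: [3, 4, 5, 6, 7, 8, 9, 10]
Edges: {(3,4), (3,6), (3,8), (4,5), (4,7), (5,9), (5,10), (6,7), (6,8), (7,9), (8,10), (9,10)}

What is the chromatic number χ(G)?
Clique number ω(G) = 3 (lower bound: χ ≥ ω).
The clique on [3, 6, 8] has size 3, forcing χ ≥ 3, and the coloring below uses 3 colors, so χ(G) = 3.
A valid 3-coloring: color 1: [5, 7, 8]; color 2: [3, 10]; color 3: [4, 6, 9].

χ(G) = 3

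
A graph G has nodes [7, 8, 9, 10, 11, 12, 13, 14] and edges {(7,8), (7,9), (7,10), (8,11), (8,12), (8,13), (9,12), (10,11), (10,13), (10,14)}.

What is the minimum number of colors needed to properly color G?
χ(G) = 2

Clique number ω(G) = 2 (lower bound: χ ≥ ω).
The graph is bipartite (no odd cycle), so 2 colors suffice: χ(G) = 2.
A valid 2-coloring: color 1: [8, 9, 10]; color 2: [7, 11, 12, 13, 14].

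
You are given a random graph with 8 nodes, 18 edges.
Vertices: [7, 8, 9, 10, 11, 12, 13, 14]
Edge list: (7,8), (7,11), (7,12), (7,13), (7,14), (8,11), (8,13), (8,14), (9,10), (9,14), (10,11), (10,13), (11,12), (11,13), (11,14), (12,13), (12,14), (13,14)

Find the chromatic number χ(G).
χ(G) = 5

Clique number ω(G) = 5 (lower bound: χ ≥ ω).
The clique on [7, 8, 11, 13, 14] has size 5, forcing χ ≥ 5, and the coloring below uses 5 colors, so χ(G) = 5.
A valid 5-coloring: color 1: [9, 13]; color 2: [11]; color 3: [10, 14]; color 4: [7]; color 5: [8, 12].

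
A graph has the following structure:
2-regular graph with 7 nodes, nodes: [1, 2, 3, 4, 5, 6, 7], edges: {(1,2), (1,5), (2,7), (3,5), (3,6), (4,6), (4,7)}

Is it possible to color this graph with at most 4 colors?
A valid 4-coloring: color 1: [2, 5, 6]; color 2: [1, 3, 7]; color 3: [4].
(χ(G) = 3 ≤ 4.)

Yes, G is 4-colorable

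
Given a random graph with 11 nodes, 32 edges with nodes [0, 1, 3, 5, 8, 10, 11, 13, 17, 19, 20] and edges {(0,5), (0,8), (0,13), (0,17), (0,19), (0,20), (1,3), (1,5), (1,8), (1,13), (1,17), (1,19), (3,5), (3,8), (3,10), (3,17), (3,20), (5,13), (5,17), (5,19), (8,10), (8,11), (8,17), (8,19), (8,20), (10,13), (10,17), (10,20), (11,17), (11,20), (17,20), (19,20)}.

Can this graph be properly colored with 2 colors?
The clique on vertices [3, 8, 10, 17, 20] has size 5 > 2, so it alone needs 5 colors.

No, G is not 2-colorable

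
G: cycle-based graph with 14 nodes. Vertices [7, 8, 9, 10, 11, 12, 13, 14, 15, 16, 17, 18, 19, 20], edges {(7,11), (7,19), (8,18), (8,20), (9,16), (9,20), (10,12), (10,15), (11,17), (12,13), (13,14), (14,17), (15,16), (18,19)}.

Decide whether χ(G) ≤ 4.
Yes, G is 4-colorable

A valid 4-coloring: color 1: [7, 10, 13, 16, 17, 18, 20]; color 2: [8, 9, 11, 12, 14, 15, 19].
(χ(G) = 2 ≤ 4.)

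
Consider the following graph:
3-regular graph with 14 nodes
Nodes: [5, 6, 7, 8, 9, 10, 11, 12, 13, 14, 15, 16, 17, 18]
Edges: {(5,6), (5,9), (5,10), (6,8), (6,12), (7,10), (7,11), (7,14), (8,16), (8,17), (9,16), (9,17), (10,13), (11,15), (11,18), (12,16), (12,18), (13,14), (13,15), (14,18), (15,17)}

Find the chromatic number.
χ(G) = 3

Clique number ω(G) = 2 (lower bound: χ ≥ ω).
Odd cycle [6, 5, 9, 17, 8] needs 3 colors (χ ≥ 3).
The coloring below uses 3 colors, so χ(G) = 3.
A valid 3-coloring: color 1: [5, 7, 13, 16, 17, 18]; color 2: [8, 9, 10, 12, 14, 15]; color 3: [6, 11].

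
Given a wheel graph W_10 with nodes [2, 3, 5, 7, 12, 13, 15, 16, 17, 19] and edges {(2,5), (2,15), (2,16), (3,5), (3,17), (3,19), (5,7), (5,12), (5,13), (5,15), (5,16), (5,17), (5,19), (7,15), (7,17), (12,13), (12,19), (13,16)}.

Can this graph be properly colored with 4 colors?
Yes, G is 4-colorable

A valid 4-coloring: color 1: [5]; color 2: [12, 15, 16, 17]; color 3: [2, 3, 7, 13]; color 4: [19].
(χ(G) = 4 ≤ 4.)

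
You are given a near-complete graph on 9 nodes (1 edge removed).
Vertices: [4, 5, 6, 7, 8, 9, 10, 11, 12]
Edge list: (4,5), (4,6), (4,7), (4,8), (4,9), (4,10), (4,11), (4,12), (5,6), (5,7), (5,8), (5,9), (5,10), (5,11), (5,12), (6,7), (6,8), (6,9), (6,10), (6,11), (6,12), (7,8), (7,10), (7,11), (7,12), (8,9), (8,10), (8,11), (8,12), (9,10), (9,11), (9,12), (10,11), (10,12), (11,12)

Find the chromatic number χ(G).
χ(G) = 8

Clique number ω(G) = 8 (lower bound: χ ≥ ω).
The clique on [4, 5, 6, 8, 9, 10, 11, 12] has size 8, forcing χ ≥ 8, and the coloring below uses 8 colors, so χ(G) = 8.
A valid 8-coloring: color 1: [5]; color 2: [8]; color 3: [6]; color 4: [11]; color 5: [10]; color 6: [4]; color 7: [12]; color 8: [7, 9].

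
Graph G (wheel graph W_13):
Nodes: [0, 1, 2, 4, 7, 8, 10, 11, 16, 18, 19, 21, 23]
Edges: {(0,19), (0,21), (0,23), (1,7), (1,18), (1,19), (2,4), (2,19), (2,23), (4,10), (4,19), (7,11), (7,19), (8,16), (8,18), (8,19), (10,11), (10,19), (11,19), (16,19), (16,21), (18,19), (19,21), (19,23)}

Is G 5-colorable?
Yes, G is 5-colorable

A valid 5-coloring: color 1: [19]; color 2: [0, 2, 7, 10, 16, 18]; color 3: [1, 4, 8, 11, 21, 23].
(χ(G) = 3 ≤ 5.)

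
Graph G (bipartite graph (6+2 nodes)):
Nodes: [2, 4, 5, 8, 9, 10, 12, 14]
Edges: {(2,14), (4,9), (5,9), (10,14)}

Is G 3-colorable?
A valid 3-coloring: color 1: [8, 9, 12, 14]; color 2: [2, 4, 5, 10].
(χ(G) = 2 ≤ 3.)

Yes, G is 3-colorable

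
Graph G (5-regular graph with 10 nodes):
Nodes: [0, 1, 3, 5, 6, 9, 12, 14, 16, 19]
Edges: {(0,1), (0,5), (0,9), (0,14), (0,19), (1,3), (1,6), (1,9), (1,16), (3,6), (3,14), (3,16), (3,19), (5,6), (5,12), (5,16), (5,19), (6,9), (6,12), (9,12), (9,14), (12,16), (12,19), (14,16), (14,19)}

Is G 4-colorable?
A valid 4-coloring: color 1: [3, 5, 9]; color 2: [1, 12, 14]; color 3: [6, 16, 19]; color 4: [0].
(χ(G) = 4 ≤ 4.)

Yes, G is 4-colorable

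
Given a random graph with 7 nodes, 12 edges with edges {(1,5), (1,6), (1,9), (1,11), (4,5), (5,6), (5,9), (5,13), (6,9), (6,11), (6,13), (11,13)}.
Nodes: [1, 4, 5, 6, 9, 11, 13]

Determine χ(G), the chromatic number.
χ(G) = 4

Clique number ω(G) = 4 (lower bound: χ ≥ ω).
The clique on [1, 5, 6, 9] has size 4, forcing χ ≥ 4, and the coloring below uses 4 colors, so χ(G) = 4.
A valid 4-coloring: color 1: [4, 6]; color 2: [5, 11]; color 3: [1, 13]; color 4: [9].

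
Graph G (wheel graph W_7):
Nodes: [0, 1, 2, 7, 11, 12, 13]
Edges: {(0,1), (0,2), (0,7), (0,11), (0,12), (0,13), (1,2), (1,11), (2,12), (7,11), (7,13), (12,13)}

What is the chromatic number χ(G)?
χ(G) = 3

Clique number ω(G) = 3 (lower bound: χ ≥ ω).
The clique on [0, 1, 2] has size 3, forcing χ ≥ 3, and the coloring below uses 3 colors, so χ(G) = 3.
A valid 3-coloring: color 1: [0]; color 2: [1, 7, 12]; color 3: [2, 11, 13].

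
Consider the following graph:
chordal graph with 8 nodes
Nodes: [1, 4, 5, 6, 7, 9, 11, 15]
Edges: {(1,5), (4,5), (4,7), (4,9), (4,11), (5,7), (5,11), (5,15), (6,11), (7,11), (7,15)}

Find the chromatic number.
χ(G) = 4

Clique number ω(G) = 4 (lower bound: χ ≥ ω).
The clique on [4, 5, 7, 11] has size 4, forcing χ ≥ 4, and the coloring below uses 4 colors, so χ(G) = 4.
A valid 4-coloring: color 1: [5, 6, 9]; color 2: [1, 4, 15]; color 3: [7]; color 4: [11].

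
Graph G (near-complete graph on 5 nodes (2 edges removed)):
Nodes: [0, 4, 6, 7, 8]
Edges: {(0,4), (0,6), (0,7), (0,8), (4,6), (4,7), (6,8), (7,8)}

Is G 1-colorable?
The clique on vertices [0, 6, 8] has size 3 > 1, so it alone needs 3 colors.

No, G is not 1-colorable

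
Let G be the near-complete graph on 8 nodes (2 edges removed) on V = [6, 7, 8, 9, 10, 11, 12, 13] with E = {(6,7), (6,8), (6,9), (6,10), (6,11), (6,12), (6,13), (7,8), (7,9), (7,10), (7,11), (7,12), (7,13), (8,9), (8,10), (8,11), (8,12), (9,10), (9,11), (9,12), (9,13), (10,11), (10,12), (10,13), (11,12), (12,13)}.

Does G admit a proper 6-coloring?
No, G is not 6-colorable

The clique on vertices [6, 7, 8, 9, 10, 11, 12] has size 7 > 6, so it alone needs 7 colors.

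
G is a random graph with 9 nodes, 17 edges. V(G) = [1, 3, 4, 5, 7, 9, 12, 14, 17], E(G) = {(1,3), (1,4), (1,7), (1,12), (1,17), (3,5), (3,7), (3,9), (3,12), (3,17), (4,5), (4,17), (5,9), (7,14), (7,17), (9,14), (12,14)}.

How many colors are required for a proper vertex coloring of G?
Clique number ω(G) = 4 (lower bound: χ ≥ ω).
The clique on [1, 3, 7, 17] has size 4, forcing χ ≥ 4, and the coloring below uses 4 colors, so χ(G) = 4.
A valid 4-coloring: color 1: [3, 4, 14]; color 2: [1, 5]; color 3: [9, 12, 17]; color 4: [7].

χ(G) = 4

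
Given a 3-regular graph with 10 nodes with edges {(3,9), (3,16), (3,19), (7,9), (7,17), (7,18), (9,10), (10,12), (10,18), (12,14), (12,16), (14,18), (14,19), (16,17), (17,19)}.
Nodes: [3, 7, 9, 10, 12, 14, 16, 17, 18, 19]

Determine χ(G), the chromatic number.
Clique number ω(G) = 2 (lower bound: χ ≥ ω).
Odd cycle [16, 17, 19, 14, 12] needs 3 colors (χ ≥ 3).
The coloring below uses 3 colors, so χ(G) = 3.
A valid 3-coloring: color 1: [7, 10, 14, 16]; color 2: [3, 12, 17, 18]; color 3: [9, 19].

χ(G) = 3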